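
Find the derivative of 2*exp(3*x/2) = 3*exp(3*x/2)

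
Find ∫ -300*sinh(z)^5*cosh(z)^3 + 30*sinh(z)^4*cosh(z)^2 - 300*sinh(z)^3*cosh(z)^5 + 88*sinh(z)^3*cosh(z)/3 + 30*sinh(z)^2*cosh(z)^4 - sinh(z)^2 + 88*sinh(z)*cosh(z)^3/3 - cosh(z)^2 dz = -((15*sinh(2*z) - 2)^2*sinh(2*z) - 180*sinh(2*z) + 24)*sinh(z)*cosh(z)/24 + C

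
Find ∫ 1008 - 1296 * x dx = -648*x^2 + 1008*x + C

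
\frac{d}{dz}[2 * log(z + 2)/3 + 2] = 2/(3*z + 6)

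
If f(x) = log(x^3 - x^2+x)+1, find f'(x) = (3*x^2 - 2*x + 1)/(x^3 - x^2 + x)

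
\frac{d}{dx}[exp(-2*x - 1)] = -2*exp(-2*x - 1)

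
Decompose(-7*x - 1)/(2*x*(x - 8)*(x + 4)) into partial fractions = 9/(32*(x + 4)) - 19/(64*(x - 8)) + 1/(64*x)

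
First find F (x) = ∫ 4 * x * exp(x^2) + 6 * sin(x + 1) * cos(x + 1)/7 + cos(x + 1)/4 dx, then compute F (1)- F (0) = -2 - sin(1)/4 + 3*cos(2)/14 - 3*cos(4)/14 + sin(2)/4 + 2*E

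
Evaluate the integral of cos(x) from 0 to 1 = sin(1)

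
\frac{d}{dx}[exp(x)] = exp(x)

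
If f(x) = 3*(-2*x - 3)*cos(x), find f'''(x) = -6*x*sin(x) - 9*sin(x) + 18*cos(x)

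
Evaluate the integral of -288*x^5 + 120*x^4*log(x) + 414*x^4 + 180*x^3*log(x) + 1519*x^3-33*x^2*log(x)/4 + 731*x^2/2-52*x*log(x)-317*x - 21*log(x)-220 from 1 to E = -539/4 + (7 + 4*E)*(-2*exp(2) + 2 + 8*E)*(-2*E - 3 + 3*exp(2)/4 + 6*exp(3))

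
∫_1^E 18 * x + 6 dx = -16 + (1 + 3*E)^2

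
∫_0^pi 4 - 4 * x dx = 2 - 2*(-1 + pi)^2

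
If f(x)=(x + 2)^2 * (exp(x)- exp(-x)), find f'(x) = (x^2*exp(2*x) + x^2 + 6*x*exp(2*x) + 2*x + 8*exp(2*x))*exp(-x)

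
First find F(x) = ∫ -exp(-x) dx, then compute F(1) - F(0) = -1 + exp(-1)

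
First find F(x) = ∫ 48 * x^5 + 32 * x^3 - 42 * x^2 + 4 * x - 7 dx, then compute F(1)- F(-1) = -42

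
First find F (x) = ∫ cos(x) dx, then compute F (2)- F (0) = sin(2)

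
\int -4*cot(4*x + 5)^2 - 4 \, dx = cot(4*x + 5) + C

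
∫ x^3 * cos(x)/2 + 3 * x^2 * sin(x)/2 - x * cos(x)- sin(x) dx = x*(x^2 - 2)*sin(x)/2 + C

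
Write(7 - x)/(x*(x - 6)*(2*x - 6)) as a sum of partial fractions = -2/(9*(x - 3)) + 1/(36*(x - 6)) + 7/(36*x)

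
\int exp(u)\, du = exp(u) + C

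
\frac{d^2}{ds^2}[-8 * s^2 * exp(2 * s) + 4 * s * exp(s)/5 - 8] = -32*s^2*exp(2*s) - 64*s*exp(2*s) + 4*s*exp(s)/5 - 16*exp(2*s) + 8*exp(s)/5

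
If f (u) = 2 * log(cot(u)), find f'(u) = -4/sin(2*u)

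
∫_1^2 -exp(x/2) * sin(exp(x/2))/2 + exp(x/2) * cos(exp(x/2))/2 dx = sqrt(2)*(-sin(pi/4 + exp(1/2)) + sin(pi/4 + E))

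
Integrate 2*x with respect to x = x^2 + C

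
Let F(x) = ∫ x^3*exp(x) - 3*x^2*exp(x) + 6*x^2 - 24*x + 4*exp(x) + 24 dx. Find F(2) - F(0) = 24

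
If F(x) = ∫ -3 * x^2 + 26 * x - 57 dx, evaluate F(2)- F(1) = -25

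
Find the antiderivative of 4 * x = 2*x^2 + C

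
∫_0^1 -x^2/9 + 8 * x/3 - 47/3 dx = -388/27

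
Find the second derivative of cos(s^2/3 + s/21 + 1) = -4*s^2*cos(s^2/3 + s/21 + 1)/9 - 4*s*cos(s^2/3 + s/21 + 1)/63 - 2*sin(s^2/3 + s/21 + 1)/3 - cos(s^2/3 + s/21 + 1)/441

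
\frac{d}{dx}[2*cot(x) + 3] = -2/sin(x)^2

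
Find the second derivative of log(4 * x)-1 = -1/x^2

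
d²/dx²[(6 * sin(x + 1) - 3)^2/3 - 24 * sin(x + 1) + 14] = 36*sin(x + 1) + 24*cos(2*x + 2)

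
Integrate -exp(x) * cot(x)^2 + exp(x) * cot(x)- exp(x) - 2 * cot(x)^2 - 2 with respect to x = (exp(x) + 2)*cot(x) + C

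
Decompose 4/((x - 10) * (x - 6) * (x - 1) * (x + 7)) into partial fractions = -1/(442*(x + 7)) + 1/(90*(x - 1)) - 1/(65*(x - 6)) + 1/(153*(x - 10))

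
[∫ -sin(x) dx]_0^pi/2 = -1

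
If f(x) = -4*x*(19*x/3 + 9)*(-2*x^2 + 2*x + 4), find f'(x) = 608*x^3/3 + 64*x^2 - 1040*x/3 - 144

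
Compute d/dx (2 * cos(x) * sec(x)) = 0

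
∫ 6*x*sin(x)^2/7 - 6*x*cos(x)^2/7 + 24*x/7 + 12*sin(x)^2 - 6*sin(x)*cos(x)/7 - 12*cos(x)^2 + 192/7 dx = (3*x/7 + 6)*(4*x - sin(2*x) + 8) + C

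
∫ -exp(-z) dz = exp(-z) + C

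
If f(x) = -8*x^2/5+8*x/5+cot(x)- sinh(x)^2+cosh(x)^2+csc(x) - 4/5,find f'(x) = -16*x/5 - cot(x)^2 - cot(x)*csc(x) + 3/5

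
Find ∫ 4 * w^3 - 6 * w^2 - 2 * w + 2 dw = w^4 - 2*w^3 - w^2 + 2*w + C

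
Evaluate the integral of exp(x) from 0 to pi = -1 + exp(pi)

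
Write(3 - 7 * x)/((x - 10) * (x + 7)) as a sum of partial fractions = -52/(17*(x + 7)) - 67/(17*(x - 10))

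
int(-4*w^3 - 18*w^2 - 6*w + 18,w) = -w^4 - 6*w^3 - 3*w^2 + 18*w + C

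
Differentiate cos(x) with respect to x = -sin(x)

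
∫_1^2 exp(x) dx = -E + exp(2)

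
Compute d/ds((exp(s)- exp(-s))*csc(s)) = sqrt(2)*(-exp(2*s)*cos(s + pi/4) + sin(s + pi/4))*exp(-s)/sin(s)^2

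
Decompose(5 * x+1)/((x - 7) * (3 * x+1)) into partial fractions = 1/(11*(3*x + 1)) + 18/(11*(x - 7))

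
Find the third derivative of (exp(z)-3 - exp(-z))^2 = (8*exp(4*z) - 6*exp(3*z) - 6*exp(z) - 8)*exp(-2*z)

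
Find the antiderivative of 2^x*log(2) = 2^x + C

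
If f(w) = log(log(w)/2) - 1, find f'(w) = 1/(w*log(w))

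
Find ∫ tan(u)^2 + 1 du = tan(u) + C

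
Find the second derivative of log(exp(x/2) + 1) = exp(x/2)/(8*exp(x/2) + 4*exp(x) + 4)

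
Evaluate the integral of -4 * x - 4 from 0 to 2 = -16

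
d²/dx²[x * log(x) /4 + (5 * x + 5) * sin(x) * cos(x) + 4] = (-40*x^2*sin(2*x) + 40*sqrt(2)*x*cos(2*x + pi/4) + 1)/(4*x)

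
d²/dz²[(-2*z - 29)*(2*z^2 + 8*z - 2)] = -24*z - 148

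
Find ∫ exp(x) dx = exp(x) + C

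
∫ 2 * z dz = z^2 + C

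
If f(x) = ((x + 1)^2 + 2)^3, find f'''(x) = 120*x^3 + 360*x^2 + 504*x + 264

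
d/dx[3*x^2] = 6*x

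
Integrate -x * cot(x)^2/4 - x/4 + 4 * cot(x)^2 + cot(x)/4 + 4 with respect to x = (x/4 - 4)*cot(x) + C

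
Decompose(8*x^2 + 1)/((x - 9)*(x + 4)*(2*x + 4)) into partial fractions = 129/(52*(x + 4)) - 3/(4*(x + 2)) + 59/(26*(x - 9))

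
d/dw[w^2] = 2*w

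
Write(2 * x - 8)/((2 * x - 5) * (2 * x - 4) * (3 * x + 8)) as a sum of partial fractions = -30/(217*(3*x + 8)) - 6/(31*(2*x - 5)) + 1/(7*(x - 2))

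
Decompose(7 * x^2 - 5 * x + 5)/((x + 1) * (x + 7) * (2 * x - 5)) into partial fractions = 145/(133*(2*x - 5)) + 383/(114*(x + 7)) - 17/(42*(x + 1))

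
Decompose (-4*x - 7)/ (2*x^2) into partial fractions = -2/x - 7/(2*x^2)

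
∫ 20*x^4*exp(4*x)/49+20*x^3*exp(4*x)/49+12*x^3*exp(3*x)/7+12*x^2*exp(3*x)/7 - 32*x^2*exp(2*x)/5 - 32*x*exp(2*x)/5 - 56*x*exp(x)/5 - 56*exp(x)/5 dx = -20*x^2*exp(2*x)/7 - 8*x*exp(x) + (5*x^2*exp(2*x) + 14*x*exp(x) - 28)^2/245 + C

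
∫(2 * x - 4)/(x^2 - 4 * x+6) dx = log(3*(x - 2)^2 + 6) + C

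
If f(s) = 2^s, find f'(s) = 2^s*log(2)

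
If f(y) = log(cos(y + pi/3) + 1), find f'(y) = -sin(y + pi/3)/(cos(y + pi/3) + 1)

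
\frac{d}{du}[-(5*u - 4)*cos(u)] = 5*u*sin(u) - 4*sin(u) - 5*cos(u)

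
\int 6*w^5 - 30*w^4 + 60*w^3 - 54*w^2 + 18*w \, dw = w^6 - 6*w^5 + 15*w^4 - 18*w^3 + 9*w^2 + C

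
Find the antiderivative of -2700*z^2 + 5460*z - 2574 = -900*z^3 + 2730*z^2 - 2574*z + C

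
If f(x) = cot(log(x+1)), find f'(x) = -1/((x + 1)*sin(log(x + 1))^2)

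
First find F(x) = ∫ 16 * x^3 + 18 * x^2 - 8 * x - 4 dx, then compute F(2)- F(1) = 86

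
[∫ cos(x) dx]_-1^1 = 2*sin(1)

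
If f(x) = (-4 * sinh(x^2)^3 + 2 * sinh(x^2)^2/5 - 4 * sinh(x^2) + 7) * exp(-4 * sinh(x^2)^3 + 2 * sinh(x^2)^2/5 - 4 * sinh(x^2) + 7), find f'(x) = 16*x*(150*sinh(x^2)^5 - 25*sinh(x^2)^4 + 201*sinh(x^2)^3 - 315*sinh(x^2)^2 + 70*sinh(x^2) - 100)*exp(-4*sinh(x^2)*cosh(x^2)^2 + 2*cosh(x^2)^2/5 + 33/5)*cosh(x^2)/25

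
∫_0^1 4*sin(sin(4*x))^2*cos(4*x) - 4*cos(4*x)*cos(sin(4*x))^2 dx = -sin(2*sin(4))/2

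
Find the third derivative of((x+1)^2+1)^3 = 120*x^3 + 360*x^2 + 432*x + 192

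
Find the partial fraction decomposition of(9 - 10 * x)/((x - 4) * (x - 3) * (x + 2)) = 29/(30*(x + 2)) + 21/(5*(x - 3)) - 31/(6*(x - 4))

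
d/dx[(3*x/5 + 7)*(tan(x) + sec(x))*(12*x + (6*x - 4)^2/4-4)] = 9*x*(6*x^2*sin(x)/5 + 6*x^2/5 + 14*x*sin(x) + 9*x*sin(2*x)/5 + 18*x*cos(x)/5 + 14*x + 14*sin(2*x) + 28*cos(x))/(cos(2*x) + 1)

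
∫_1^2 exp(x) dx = -E + exp(2)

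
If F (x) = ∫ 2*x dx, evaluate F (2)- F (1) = 3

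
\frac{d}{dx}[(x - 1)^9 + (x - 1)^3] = 9*x^8 - 72*x^7 + 252*x^6 - 504*x^5 + 630*x^4 - 504*x^3 + 255*x^2 - 78*x + 12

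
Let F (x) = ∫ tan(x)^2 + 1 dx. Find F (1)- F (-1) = 2*tan(1)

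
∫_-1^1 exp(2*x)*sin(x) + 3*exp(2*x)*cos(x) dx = -(-sin(1) + cos(1))*exp(-2) + (cos(1) + sin(1))*exp(2)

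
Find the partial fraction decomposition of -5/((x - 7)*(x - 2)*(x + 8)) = -1/(30*(x + 8)) + 1/(10*(x - 2)) - 1/(15*(x - 7))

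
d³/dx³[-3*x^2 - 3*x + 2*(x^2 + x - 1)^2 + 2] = 48*x + 24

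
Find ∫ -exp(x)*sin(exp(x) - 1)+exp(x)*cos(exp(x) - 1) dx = sqrt(2)*cos(-exp(x) + pi/4 + 1) + C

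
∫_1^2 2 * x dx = 3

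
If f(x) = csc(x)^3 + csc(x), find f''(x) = (-1 - 7/sin(x)^2 + 12/sin(x)^4)/sin(x)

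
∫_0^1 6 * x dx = 3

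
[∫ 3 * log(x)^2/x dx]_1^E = 1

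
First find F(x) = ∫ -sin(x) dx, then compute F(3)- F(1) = cos(3) - cos(1)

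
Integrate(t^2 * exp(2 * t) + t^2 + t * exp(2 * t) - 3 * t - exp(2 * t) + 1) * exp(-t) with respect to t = 2*t*(t - 1)*sinh(t) + C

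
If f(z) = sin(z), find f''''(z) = sin(z)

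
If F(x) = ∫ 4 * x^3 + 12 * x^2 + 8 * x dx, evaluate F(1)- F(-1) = 8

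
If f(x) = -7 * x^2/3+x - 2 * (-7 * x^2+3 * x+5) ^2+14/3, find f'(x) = -392*x^3 + 252*x^2 + 718*x/3 - 59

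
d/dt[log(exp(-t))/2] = -1/2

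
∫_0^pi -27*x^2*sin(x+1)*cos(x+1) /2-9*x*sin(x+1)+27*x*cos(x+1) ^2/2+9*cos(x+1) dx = 9*pi*(-1 + 3*pi*cos(1)/4)*cos(1)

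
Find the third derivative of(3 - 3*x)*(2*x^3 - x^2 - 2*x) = 54 - 144*x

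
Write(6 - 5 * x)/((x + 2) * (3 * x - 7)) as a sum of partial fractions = -17/(13*(3*x - 7)) - 16/(13*(x + 2))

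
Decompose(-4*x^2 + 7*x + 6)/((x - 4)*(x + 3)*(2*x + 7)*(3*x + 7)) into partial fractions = 867/(266*(3*x + 7)) + 36/(7*(2*x + 7)) - 51/(14*(x + 3)) - 2/(133*(x - 4))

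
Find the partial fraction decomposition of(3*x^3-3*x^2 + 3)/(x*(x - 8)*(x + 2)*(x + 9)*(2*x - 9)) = -1150/(7371*(2*x - 9)) - 809/(9639*(x + 9)) + 33/(1820*(x + 2)) + 1347/(9520*(x - 8)) + 1/(432*x)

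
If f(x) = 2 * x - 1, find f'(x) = 2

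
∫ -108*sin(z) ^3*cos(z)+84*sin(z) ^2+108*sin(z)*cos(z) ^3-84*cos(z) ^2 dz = -42*sin(2*z) - 27*cos(4*z)/4 + C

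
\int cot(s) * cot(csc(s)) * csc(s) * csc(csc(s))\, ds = csc(csc(s)) + C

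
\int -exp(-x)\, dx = exp(-x) + C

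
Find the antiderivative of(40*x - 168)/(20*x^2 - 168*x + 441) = log((10*x/21 - 2)^2 + 1) + C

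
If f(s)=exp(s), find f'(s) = exp(s)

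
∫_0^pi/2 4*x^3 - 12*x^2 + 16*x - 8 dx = -4 + ((-1 + pi/2)^2 + 1)^2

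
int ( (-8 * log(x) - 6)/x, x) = 2*(-2*log(x) - 3)*log(x) + C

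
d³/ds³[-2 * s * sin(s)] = 2*s*cos(s) + 6*sin(s)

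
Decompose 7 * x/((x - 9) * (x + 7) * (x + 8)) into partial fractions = -56/(17*(x + 8)) + 49/(16*(x + 7)) + 63/(272*(x - 9))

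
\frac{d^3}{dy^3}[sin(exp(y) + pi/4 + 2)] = (-exp(2*y)*cos(exp(y) + pi/4 + 2) - 3*exp(y)*sin(exp(y) + pi/4 + 2) + cos(exp(y) + pi/4 + 2))*exp(y)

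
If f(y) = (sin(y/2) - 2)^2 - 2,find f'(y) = sin(y)/2 - 2*cos(y/2)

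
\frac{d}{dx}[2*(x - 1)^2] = 4*x - 4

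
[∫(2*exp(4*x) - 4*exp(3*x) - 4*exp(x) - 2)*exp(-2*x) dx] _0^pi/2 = -4 + (-2 - exp(-pi/2) + exp(pi/2))^2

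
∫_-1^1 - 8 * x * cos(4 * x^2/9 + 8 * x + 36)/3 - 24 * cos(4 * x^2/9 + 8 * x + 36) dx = -3*sin(400/9) + 3*sin(256/9)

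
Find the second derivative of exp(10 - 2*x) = 4*exp(10 - 2*x)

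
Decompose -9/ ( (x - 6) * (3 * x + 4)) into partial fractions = 27/(22*(3*x + 4)) - 9/(22*(x - 6))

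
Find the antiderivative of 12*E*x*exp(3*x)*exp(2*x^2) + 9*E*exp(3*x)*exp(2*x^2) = 3*exp(2*x^2 + 3*x + 1) + C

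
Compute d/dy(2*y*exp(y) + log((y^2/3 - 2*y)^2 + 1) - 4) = (2*y^5*exp(y) - 22*y^4*exp(y) + 48*y^3*exp(y) + 4*y^3 + 72*y^2*exp(y) - 36*y^2 + 18*y*exp(y) + 72*y + 18*exp(y))/(y^4 - 12*y^3 + 36*y^2 + 9)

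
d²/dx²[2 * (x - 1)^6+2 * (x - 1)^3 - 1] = 60*x^4 - 240*x^3 + 360*x^2 - 228*x + 48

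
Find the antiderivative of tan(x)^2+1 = tan(x) + C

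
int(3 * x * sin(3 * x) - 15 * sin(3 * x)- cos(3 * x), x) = (5 - x)*cos(3*x) + C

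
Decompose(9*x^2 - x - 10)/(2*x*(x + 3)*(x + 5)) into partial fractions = 11/(x + 5) - 37/(6*(x + 3)) - 1/(3*x)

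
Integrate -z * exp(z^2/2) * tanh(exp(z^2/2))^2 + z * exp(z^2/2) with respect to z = tanh(exp(z^2/2)) + C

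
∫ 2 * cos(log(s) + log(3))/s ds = 2*sin(log(3*s)) + C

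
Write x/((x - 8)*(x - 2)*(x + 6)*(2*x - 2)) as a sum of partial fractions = 3/(784*(x + 6)) + 1/(98*(x - 1)) - 1/(48*(x - 2)) + 1/(147*(x - 8))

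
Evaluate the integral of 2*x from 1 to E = -1 + exp(2)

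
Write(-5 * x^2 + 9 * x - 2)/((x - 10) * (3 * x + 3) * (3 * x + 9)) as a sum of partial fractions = -37/(117*(x + 3)) + 8/(99*(x + 1)) - 412/(1287*(x - 10))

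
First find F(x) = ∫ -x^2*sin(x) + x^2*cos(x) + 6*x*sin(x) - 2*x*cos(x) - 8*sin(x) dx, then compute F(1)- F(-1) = -8*cos(1) + 10*sin(1)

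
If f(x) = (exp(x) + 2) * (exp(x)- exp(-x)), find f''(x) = (4*exp(3*x) + 2*exp(2*x) - 2)*exp(-x)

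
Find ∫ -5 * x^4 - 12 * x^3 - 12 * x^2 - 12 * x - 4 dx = -x^5 - 3*x^4 - 4*x^3 - 6*x^2 - 4*x + C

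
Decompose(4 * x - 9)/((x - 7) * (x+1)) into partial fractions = 13/(8*(x + 1)) + 19/(8*(x - 7))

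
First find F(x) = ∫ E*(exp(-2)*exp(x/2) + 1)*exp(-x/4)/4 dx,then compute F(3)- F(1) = -exp(1/4) - exp(-3/4) + exp(-1/4) + exp(3/4)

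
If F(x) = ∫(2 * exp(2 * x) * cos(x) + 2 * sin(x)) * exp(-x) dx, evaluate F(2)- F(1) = -(E - exp(-1))*(cos(1) + sin(1)) + (-exp(-2) + exp(2))*(cos(2) + sin(2))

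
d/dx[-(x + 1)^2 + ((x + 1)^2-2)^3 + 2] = 6*x^5 + 30*x^4 + 36*x^3 - 12*x^2 - 20*x + 4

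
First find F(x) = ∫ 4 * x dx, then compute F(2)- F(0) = 8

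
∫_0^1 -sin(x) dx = -1 + cos(1)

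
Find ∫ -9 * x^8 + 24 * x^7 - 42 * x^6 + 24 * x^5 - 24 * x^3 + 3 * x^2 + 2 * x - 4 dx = -x^9 + 3*x^8 - 6*x^7 + 4*x^6 - 6*x^4 + x^3 + x^2 - 4*x + C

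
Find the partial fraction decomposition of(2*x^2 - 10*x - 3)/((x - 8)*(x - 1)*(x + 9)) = 249/(170*(x + 9)) + 11/(70*(x - 1)) + 45/(119*(x - 8))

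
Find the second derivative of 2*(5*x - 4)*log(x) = (10*x + 8)/x^2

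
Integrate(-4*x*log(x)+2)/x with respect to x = -2*(2*x - 1)*(log(x) - 1) + C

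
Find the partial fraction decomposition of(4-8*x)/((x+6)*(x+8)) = -34/(x + 8) + 26/(x + 6)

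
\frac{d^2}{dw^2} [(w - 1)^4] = 12*w^2 - 24*w + 12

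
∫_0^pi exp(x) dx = -1 + exp(pi)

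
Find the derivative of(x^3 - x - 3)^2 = 6*x^5 - 8*x^3 - 18*x^2 + 2*x + 6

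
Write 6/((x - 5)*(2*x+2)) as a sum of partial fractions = -1/(2*(x + 1)) + 1/(2*(x - 5))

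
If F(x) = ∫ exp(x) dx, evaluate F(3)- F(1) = -E + exp(3)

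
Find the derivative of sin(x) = cos(x)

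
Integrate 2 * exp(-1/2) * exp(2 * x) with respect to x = exp(2*x - 1/2) + C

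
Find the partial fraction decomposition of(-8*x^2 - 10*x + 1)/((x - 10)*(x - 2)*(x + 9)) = -557/(209*(x + 9)) + 51/(88*(x - 2)) - 899/(152*(x - 10))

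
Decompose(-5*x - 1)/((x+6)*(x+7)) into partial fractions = -34/(x + 7) + 29/(x + 6)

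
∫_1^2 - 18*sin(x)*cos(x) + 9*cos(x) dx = -9*sin(1) - 9*sin(2)^2 + 9*sin(1)^2 + 9*sin(2)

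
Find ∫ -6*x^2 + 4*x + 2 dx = -2*x^3 + 2*x^2 + 2*x + C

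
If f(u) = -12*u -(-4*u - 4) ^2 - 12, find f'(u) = -32*u - 44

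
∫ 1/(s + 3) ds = log(s + 3) + C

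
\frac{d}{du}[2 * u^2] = 4*u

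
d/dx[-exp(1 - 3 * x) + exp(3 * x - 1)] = (3*exp(6*x - 2) + 3)*exp(1 - 3*x)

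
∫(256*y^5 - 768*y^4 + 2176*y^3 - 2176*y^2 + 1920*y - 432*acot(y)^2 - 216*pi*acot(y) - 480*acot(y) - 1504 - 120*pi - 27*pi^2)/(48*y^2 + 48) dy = 8*y^2 - 16*y + 3*(4*acot(y) + pi)^3/64 + 5*(4*acot(y) + pi)^2/16 + (2*y^2 - 4*y + 5)^2/3 + 2*acot(y) + C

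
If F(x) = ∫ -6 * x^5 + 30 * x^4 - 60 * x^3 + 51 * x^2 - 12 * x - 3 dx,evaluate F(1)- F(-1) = 40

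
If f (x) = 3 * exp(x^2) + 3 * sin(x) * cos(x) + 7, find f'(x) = 6*x*exp(x^2) + 3*cos(2*x)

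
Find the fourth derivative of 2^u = 2^u*log(2)^4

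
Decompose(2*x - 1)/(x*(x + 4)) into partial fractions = 9/(4*(x + 4)) - 1/(4*x)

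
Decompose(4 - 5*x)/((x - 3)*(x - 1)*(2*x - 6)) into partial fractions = -1/(8*(x - 1)) + 1/(8*(x - 3)) - 11/(4*(x - 3)^2)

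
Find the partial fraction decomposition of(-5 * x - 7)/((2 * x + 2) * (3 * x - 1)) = -13/(4*(3*x - 1)) + 1/(4*(x + 1))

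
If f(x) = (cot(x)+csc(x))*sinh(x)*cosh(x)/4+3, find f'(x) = cosh(2*x)/(4*tan(x)) + cosh(2*x)/(4*sin(x)) - cos(x)*sinh(2*x)/(8*sin(x)^2) - sinh(2*x)/(8*sin(x)^2)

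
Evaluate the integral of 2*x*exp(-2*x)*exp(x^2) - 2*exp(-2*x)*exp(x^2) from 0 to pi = -1 + exp(-1 + (-1 + pi)^2)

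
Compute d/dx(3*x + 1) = 3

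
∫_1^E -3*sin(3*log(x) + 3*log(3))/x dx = -cos(3*log(3)) + cos(3*log(3*E))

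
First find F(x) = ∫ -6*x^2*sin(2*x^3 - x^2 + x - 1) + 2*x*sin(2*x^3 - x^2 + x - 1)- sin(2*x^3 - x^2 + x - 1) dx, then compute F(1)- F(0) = 0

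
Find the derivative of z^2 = 2*z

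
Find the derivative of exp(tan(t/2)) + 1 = exp(tan(t/2))/(2*cos(t/2)^2)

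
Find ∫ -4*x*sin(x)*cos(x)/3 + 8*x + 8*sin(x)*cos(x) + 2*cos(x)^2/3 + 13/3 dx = 4*x^2 + 13*x/3 + (2*x/3 - 4)*cos(x)^2 + C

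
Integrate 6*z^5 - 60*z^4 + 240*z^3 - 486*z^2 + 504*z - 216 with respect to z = z^6 - 12*z^5 + 60*z^4 - 162*z^3 + 252*z^2 - 216*z + C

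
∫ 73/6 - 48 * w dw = -24*w^2 + 73*w/6 + C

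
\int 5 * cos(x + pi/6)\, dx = 5*sin(x + pi/6) + C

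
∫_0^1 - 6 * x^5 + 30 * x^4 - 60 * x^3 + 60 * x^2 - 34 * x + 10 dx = 3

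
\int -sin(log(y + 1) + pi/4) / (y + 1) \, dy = cos(log(y + 1) + pi/4) + C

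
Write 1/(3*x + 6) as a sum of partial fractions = 1/(3*(x + 2))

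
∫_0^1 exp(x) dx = -1 + E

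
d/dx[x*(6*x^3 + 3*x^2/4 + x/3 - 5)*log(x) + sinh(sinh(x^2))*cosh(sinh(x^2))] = 24*x^3*log(x) + 6*x^3 + 9*x^2*log(x)/4 + 3*x^2/4 + 2*x*log(x)/3 + 4*x*sinh(sinh(x^2))^2*cosh(x^2) + 2*x*cosh(x^2) + x/3 - 5*log(x) - 5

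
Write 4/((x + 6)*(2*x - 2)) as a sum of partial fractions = -2/(7*(x + 6)) + 2/(7*(x - 1))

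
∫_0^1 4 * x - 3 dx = -1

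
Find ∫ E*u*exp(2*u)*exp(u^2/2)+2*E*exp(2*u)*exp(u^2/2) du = exp((u + 2)^2/2 - 1) + C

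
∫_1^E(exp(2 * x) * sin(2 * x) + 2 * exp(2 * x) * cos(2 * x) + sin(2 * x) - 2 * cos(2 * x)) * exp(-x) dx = (-exp(-E) + exp(E))*sin(2*E) - (E - exp(-1))*sin(2)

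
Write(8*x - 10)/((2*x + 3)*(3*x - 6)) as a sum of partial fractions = 44/(21*(2*x + 3)) + 2/(7*(x - 2))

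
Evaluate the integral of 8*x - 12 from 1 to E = -1 + (3 - 2*E)^2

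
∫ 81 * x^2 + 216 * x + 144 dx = 27*x^3 + 108*x^2 + 144*x + C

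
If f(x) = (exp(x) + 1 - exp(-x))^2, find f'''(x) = (8*exp(4*x) + 2*exp(3*x) + 2*exp(x) - 8)*exp(-2*x)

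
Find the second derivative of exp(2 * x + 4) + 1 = 4*exp(2*x + 4)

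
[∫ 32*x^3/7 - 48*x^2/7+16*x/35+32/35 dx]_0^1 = 0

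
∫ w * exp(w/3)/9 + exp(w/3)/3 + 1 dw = w*(exp(w/3) + 3)/3 + C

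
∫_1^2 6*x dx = 9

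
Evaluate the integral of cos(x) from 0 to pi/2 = 1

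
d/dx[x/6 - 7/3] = 1/6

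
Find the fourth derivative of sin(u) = sin(u)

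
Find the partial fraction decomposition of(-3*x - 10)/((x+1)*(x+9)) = -17/(8*(x + 9)) - 7/(8*(x + 1))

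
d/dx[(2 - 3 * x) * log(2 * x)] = (-3*x*log(x) - 3*x - 3*x*log(2) + 2)/x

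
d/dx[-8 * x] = -8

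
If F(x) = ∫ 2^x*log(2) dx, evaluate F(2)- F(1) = 2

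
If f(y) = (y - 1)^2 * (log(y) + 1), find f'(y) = (2*y^2*log(y) + 3*y^2 - 2*y*log(y) - 4*y + 1)/y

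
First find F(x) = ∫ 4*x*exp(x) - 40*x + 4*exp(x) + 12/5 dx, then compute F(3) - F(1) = -776/5 - 4*E + 12*exp(3)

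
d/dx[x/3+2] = 1/3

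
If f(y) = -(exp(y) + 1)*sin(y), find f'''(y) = -2*sqrt(2)*exp(y)*cos(y + pi/4) + cos(y)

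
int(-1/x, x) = -log(x) + C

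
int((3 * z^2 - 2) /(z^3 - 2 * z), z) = log(z*(z^2 - 2)) + C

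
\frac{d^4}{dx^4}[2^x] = 2^x*log(2)^4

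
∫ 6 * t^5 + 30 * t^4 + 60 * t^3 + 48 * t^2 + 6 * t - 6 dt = t^6 + 6*t^5 + 15*t^4 + 16*t^3 + 3*t^2 - 6*t + C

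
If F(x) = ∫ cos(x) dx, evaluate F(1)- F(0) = sin(1)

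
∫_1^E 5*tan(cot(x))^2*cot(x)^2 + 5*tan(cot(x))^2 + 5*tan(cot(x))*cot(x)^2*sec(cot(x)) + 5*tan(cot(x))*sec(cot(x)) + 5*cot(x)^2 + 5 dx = -5*tan(cot(E)) + 5*tan(cot(1)) + 5*sec(cot(1)) - 5*sec(cot(E))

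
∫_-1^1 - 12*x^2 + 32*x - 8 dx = -24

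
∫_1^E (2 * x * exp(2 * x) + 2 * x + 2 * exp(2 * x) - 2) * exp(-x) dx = -2*E + 2*exp(-1) + 2*E*(-exp(-E) + exp(E))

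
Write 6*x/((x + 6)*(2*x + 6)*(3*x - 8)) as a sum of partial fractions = 36/(221*(3*x - 8)) - 3/(13*(x + 6)) + 3/(17*(x + 3))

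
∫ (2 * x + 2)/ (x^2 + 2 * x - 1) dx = log(2*x^2 + 4*x - 2) + C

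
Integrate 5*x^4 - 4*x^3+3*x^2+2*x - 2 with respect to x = x^5 - x^4 + x^3 + x^2 - 2*x + C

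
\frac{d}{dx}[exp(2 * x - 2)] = 2*exp(2*x - 2)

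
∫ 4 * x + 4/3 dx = 2*x^2 + 4*x/3 + C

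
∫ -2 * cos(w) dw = -2*sin(w) + C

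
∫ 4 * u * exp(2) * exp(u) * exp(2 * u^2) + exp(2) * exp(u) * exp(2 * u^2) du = exp(2*u^2 + u + 2) + C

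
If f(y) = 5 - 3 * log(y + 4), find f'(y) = -3/(y + 4)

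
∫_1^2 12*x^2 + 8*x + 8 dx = 48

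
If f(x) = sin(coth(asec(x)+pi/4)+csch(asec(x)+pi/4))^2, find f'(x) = -(cosh(asec(x) + pi/4) + 1)*sin(2*(coth(asec(x) + pi/4) + csch(asec(x) + pi/4)))/(x^2*sqrt(1 - 1/x^2)*sinh(asec(x) + pi/4)^2)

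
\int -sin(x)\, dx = cos(x) + C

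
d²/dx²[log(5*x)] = -1/x^2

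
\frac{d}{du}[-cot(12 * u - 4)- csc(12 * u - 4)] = 12*cot(12*u - 4)^2 + 12*cot(12*u - 4)*csc(12*u - 4) + 12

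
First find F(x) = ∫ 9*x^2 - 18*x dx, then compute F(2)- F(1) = -6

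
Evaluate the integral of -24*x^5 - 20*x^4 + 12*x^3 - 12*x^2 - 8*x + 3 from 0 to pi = -(-pi + pi^2 + 2*pi^3)^2 - 6*pi^3 - 3*pi^2 + 3*pi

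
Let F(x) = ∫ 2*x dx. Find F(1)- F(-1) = 0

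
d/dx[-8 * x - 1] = -8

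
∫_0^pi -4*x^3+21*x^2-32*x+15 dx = (-3 + pi)^2*(-pi^2 - 1 + pi) + 9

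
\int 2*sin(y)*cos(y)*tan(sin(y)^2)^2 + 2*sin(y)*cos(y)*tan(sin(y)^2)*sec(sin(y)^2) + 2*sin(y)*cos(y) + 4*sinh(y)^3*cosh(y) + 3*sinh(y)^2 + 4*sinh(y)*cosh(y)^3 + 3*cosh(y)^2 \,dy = tan(sin(y)^2) + 3*sinh(2*y)/2 + cosh(4*y)/4 + sec(sin(y)^2) + C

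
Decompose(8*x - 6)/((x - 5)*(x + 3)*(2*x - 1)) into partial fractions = 8/(63*(2*x - 1)) - 15/(28*(x + 3)) + 17/(36*(x - 5))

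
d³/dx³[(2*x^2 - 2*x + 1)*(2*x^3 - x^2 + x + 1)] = 240*x^2 - 144*x + 36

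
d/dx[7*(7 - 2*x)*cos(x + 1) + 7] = 14*x*sin(x + 1) - 49*sin(x + 1) - 14*cos(x + 1)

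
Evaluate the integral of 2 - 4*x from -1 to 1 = 4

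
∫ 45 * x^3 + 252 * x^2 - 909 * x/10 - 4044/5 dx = 45*x^4/4 + 84*x^3 - 909*x^2/20 - 4044*x/5 + C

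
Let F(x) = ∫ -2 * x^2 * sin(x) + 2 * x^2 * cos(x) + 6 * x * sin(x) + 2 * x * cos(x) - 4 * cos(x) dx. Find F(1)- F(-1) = -4*cos(1)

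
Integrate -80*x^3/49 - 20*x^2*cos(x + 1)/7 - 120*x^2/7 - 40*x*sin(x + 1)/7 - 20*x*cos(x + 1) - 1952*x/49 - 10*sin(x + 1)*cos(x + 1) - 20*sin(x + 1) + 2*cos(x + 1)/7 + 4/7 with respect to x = 4*x^2/49 + 4*x/7 - 5*(2*x^2 + 14*x + 7*sin(x + 1))^2/49 + 2*sin(x + 1)/7 + C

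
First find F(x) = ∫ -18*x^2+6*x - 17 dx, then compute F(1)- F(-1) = -46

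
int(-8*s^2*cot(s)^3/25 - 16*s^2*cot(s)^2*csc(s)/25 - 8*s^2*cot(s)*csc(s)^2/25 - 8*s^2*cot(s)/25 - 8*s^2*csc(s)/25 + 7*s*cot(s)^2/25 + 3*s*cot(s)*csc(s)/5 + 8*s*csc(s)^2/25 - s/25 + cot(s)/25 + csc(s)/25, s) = s*(4*s*(cot(s) + csc(s)) + 1)*(cot(s) + csc(s))/25 + C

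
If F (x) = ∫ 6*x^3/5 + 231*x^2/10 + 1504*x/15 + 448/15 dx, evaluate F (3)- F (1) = 685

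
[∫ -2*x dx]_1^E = 1 - exp(2)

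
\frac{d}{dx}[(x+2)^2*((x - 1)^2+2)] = 4*x^3 + 6*x^2 - 2*x + 4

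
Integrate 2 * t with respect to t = t^2 + C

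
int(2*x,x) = x^2 + C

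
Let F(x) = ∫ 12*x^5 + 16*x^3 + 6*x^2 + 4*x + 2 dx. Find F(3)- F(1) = 1848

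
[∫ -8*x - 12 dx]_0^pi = (2 + pi)*(-4*pi - 4) + 8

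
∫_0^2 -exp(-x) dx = -1 + exp(-2)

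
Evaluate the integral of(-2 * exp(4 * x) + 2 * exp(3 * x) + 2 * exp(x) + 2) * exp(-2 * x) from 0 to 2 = -(-exp(-2) + exp(2))^2 - 2*exp(-2) + 2*exp(2)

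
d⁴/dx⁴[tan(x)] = 24*tan(x)^5 + 40*tan(x)^3 + 16*tan(x)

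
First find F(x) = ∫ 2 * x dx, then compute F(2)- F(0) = 4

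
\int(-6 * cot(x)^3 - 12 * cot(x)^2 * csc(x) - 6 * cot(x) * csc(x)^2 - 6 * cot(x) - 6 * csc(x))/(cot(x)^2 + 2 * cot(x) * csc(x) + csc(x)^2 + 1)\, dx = 3*log((cot(x) + csc(x))^2 + 1) + C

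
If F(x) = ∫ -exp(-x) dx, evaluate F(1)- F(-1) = -E + exp(-1)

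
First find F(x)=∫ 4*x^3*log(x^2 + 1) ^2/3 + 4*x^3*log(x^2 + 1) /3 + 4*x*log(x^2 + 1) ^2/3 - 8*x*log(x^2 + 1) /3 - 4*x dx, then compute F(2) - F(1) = -10*log(5) - 4*log(2)^2/3 + 4*log(2) + 25*log(5)^2/3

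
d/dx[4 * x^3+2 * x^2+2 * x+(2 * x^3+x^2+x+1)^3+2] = 72*x^8 + 96*x^7 + 126*x^6 + 150*x^5 + 105*x^4 + 72*x^3 + 51*x^2 + 16*x + 5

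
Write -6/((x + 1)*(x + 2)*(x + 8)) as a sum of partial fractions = -1/(7*(x + 8)) + 1/(x + 2) - 6/(7*(x + 1))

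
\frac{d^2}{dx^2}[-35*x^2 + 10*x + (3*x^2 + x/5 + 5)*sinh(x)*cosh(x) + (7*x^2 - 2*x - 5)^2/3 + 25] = 6*x^2*sinh(2*x) + 196*x^2 + 2*x*sinh(2*x)/5 + 12*x*cosh(2*x) - 56*x + 13*sinh(2*x) + 2*cosh(2*x)/5 - 114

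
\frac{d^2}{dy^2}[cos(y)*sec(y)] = 0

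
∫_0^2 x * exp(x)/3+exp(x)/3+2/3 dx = 4/3 + 2*exp(2)/3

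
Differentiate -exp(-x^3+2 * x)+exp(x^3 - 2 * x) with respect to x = 3*x^2*exp(-x^3 + 2*x) + 3*x^2*exp(x^3 - 2*x) - 2*exp(-x^3 + 2*x) - 2*exp(x^3 - 2*x)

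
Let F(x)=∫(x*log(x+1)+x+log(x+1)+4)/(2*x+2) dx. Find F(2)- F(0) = 3*log(3)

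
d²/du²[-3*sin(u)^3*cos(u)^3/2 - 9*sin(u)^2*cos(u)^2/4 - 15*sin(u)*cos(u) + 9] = -45*sin(u)^5*cos(u) + 36*sqrt(2)*sin(u)^3*cos(u + pi/4) + 36*sin(u)^2 - 9*sin(u)*cos(u)^5 + 60*sin(u)*cos(u) - 9/2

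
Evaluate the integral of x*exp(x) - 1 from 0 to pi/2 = (-1 + pi/2)*(-1 + exp(pi/2))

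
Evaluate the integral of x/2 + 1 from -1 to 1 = 2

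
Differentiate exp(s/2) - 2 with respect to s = exp(s/2)/2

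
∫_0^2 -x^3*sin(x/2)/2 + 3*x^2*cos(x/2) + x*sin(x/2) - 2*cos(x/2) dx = 4*cos(1)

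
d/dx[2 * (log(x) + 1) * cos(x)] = 2*(-x*log(x)*sin(x) - x*sin(x) + cos(x))/x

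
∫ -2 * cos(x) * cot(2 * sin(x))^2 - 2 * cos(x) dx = cot(2*sin(x)) + C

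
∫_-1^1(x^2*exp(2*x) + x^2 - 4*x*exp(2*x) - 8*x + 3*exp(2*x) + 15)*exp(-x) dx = -20*exp(-1) + 20*E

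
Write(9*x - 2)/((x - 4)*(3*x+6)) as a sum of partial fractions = 10/(9*(x + 2)) + 17/(9*(x - 4))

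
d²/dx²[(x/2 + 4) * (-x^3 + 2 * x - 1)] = -6*x^2 - 24*x + 2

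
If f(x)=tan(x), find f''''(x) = 24*tan(x)^5 + 40*tan(x)^3 + 16*tan(x)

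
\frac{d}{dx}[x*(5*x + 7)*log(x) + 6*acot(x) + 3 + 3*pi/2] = (10*x^3*log(x) + 5*x^3 + 7*x^2*log(x) + 7*x^2 + 10*x*log(x) + 5*x + 7*log(x) + 1)/(x^2 + 1)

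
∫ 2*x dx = x^2 + C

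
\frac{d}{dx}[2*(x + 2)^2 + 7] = 4*x + 8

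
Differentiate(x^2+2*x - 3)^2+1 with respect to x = 4*x^3 + 12*x^2 - 4*x - 12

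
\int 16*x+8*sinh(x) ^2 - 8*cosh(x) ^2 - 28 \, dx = 8*x^2 - 36*x + C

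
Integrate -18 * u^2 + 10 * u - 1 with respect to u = -6*u^3 + 5*u^2 - u + C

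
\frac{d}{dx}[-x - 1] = -1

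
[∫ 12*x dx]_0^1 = 6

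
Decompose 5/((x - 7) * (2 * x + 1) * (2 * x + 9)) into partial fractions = 5/(92*(2*x + 9)) - 1/(12*(2*x + 1)) + 1/(69*(x - 7))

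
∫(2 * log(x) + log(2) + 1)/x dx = (log(x) + 1)*log(2*x) + C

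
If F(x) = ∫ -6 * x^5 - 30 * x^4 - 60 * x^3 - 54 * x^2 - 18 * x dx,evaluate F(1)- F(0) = -49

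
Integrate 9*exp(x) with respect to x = 9*exp(x) + C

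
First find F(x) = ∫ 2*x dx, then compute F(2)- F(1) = 3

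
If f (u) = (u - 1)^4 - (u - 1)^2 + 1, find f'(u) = 4*u^3 - 12*u^2 + 10*u - 2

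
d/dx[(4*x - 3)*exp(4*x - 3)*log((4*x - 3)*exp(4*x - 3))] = 16*x*exp(4*x - 3)*log(4*x*exp(-3)*exp(4*x) - 3*exp(-3)*exp(4*x)) + 16*x*exp(4*x - 3) - 8*exp(4*x - 3)*log(4*x*exp(-3)*exp(4*x) - 3*exp(-3)*exp(4*x)) - 8*exp(4*x - 3)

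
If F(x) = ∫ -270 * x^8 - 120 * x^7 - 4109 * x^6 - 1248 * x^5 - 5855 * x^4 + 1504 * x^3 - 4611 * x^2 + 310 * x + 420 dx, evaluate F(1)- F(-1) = -5810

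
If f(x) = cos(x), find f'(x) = -sin(x)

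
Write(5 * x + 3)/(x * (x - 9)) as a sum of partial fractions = 16/(3*(x - 9)) - 1/(3*x)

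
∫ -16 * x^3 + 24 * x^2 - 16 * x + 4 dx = -4*x^4 + 8*x^3 - 8*x^2 + 4*x + C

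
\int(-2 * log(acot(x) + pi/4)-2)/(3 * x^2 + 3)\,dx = (4*acot(x) + pi)*log(acot(x) + pi/4)/6 + C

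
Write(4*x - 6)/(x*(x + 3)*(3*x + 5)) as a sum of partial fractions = 57/(10*(3*x + 5)) - 3/(2*(x + 3)) - 2/(5*x)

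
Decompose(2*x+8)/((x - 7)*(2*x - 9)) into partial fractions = -34/(5*(2*x - 9)) + 22/(5*(x - 7))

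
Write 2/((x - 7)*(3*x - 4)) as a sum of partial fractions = -6/(17*(3*x - 4)) + 2/(17*(x - 7))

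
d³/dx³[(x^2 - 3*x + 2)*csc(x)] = (x^2*cos(x)/sin(x) - 6*x^2*cos(x)/sin(x)^3 - 6*x - 3*x*cos(x)/sin(x) + 12*x/sin(x)^2 + 18*x*cos(x)/sin(x)^3 + 9 - 4*cos(x)/sin(x) - 18/sin(x)^2 - 12*cos(x)/sin(x)^3)/sin(x)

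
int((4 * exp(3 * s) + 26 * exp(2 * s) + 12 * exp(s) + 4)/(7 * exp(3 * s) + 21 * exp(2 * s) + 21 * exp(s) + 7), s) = 4*s/7 + exp(2*s)/(exp(s) + 1)^2 + C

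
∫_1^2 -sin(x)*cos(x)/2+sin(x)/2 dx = cos(4)/8 - 5*cos(2)/8 + cos(1)/2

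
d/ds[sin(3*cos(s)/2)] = -3*sin(s)*cos(3*cos(s)/2)/2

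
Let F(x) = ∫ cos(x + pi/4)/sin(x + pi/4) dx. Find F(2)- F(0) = log(sin(pi/4 + 2)) + log(2)/2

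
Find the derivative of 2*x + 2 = 2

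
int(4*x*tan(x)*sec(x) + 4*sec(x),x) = 4*x*sec(x) + C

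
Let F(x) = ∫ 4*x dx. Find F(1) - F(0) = 2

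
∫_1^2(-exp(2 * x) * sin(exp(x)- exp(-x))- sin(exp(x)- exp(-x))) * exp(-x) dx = cos(-exp(2) + exp(-2)) - cos(E - exp(-1))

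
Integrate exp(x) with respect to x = exp(x) + C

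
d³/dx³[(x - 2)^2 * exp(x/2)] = x^2*exp(x/2)/8 + x*exp(x/2) + exp(x/2)/2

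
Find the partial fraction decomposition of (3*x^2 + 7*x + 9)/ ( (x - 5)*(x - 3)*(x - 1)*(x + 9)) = -9/(80*(x + 9)) + 19/(80*(x - 1)) - 19/(16*(x - 3)) + 17/(16*(x - 5))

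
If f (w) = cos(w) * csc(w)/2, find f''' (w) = -1 - 4/tan(w)^2 - 3/tan(w)^4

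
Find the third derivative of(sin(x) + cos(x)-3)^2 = -8*cos(2*x) + 6*sqrt(2)*cos(x + pi/4)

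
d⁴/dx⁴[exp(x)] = exp(x)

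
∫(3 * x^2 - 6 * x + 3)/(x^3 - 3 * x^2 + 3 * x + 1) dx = log((x - 1)^3 + 2) + C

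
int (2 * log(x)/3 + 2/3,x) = 2*x*log(x)/3 + C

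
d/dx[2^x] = 2^x*log(2)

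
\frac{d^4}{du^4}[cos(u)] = cos(u)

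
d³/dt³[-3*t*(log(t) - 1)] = 3/t^2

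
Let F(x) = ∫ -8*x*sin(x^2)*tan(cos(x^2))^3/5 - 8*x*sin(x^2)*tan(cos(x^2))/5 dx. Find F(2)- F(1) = -2*tan(cos(1))^2/5 + 2*tan(cos(4))^2/5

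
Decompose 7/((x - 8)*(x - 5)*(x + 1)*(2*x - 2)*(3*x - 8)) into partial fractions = 81/(1760*(3*x - 8)) + 7/(2376*(x + 1)) - 1/(80*(x - 1)) - 1/(144*(x - 5)) + 1/(864*(x - 8))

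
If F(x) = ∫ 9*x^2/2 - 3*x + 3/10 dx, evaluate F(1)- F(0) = 3/10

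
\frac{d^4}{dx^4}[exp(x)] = exp(x)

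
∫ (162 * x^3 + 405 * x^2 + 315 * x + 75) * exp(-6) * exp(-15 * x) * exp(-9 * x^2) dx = -3*(x + 1)*(3*x + 2)*exp(-3*(x + 1)*(3*x + 2)) + C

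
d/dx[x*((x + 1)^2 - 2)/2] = 3*x^2/2 + 2*x - 1/2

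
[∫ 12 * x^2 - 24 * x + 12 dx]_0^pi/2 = 4*(-1 + pi/2)^3 + 4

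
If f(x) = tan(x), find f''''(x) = 24*tan(x)^5 + 40*tan(x)^3 + 16*tan(x)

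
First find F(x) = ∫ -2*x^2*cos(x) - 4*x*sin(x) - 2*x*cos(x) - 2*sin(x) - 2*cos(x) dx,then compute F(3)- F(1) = -26*sin(3) + 6*sin(1)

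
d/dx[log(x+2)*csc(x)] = (-x*log(x + 2)*cot(x)*csc(x) - 2*log(x + 2)*cot(x)*csc(x) + csc(x))/(x + 2)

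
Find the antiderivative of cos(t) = sin(t) + C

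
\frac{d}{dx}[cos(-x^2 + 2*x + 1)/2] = (x - 1)*sin(-x^2 + 2*x + 1)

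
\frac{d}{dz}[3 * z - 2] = 3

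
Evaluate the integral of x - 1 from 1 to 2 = 1/2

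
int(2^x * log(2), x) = 2^x + C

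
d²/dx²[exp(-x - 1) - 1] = exp(-x - 1)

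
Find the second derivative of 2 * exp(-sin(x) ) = (2*sin(x) + 2*cos(x)^2)*exp(-sin(x))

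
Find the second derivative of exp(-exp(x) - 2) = (exp(2*x) - exp(x))*exp(-exp(x) - 2)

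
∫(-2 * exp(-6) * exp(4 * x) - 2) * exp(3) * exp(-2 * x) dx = -2*sinh(2*x - 3) + C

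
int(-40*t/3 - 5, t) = -20*t^2/3 - 5*t + C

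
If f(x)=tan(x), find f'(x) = cos(x)^(-2)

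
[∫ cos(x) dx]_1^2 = -sin(1) + sin(2)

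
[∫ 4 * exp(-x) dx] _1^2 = -4*exp(-2) + 4*exp(-1)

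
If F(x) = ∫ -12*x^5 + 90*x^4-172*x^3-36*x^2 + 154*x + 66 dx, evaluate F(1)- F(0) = 104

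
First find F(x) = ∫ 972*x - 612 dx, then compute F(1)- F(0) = -126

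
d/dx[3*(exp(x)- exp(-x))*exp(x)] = 6*exp(2*x)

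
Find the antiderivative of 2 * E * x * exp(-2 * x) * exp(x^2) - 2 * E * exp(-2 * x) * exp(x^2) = exp((x - 1)^2) + C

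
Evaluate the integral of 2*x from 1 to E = -1 + exp(2)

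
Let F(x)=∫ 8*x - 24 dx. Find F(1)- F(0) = -20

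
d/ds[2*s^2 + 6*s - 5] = 4*s + 6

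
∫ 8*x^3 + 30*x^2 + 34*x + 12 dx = 2*x^4 + 10*x^3 + 17*x^2 + 12*x + C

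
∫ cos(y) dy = sin(y) + C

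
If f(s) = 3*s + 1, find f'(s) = 3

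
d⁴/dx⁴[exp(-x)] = exp(-x)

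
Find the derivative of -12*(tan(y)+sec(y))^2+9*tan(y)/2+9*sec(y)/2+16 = 3*(-8*sin(y)^2/cos(y) + 3*sin(y)/2 - 16*sin(y)/cos(y) + 3/2 - 8/cos(y))/cos(y)^2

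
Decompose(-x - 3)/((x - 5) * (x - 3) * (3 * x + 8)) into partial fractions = -3/(391*(3*x + 8)) + 3/(17*(x - 3)) - 4/(23*(x - 5))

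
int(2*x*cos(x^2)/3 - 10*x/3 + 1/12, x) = -5*x^2/3 + x/12 + sin(x^2)/3 + C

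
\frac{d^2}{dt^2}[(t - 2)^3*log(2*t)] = (6*t^3*log(t) + 6*t^3*log(2) + 5*t^3 - 12*t^2*log(t) - 18*t^2 - 12*t^2*log(2) + 12*t + 8)/t^2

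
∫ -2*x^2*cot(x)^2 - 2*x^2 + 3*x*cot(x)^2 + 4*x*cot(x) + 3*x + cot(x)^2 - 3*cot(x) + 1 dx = (2*x^2 - 3*x - 1)*cot(x) + C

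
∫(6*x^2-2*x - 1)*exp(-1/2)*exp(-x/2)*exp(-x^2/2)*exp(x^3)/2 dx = exp(x^3 - x^2/2 - x/2 - 1/2) + C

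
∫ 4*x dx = 2*x^2 + C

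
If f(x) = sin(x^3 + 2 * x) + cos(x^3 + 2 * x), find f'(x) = -3*x^2*sin(x^3 + 2*x) + 3*x^2*cos(x^3 + 2*x) - 2*sin(x^3 + 2*x) + 2*cos(x^3 + 2*x)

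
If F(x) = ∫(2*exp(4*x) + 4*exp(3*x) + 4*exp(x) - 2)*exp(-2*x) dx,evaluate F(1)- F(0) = -4 + (-exp(-1) + 2 + E)^2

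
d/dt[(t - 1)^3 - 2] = 3*t^2 - 6*t + 3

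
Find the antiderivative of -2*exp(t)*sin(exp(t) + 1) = 2*cos(exp(t) + 1) + C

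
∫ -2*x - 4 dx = -x^2 - 4*x + C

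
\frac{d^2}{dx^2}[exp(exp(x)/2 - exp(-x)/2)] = (exp(exp(x)/2 - exp(-x)/2) - 2*exp(x + exp(x)/2 - exp(-x)/2) + 2*exp(2*x + exp(x)/2 - exp(-x)/2) + 2*exp(3*x + exp(x)/2 - exp(-x)/2) + exp(4*x + exp(x)/2 - exp(-x)/2))*exp(-2*x)/4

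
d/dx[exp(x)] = exp(x)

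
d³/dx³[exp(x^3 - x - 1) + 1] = (27*x^6 - 27*x^4 + 54*x^3 + 9*x^2 - 18*x + 5)*exp(x^3 - x - 1)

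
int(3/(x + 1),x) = log(3*(x + 1)^3) + C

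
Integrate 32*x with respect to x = 16*x^2 + C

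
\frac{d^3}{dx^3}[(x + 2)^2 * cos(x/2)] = x^2*sin(x/2)/8 + x*sin(x/2)/2 - 3*x*cos(x/2)/2 - 5*sin(x/2)/2 - 3*cos(x/2)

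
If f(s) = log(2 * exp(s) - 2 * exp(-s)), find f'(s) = (exp(2*s) + 1)/(exp(2*s) - 1)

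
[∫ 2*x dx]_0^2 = 4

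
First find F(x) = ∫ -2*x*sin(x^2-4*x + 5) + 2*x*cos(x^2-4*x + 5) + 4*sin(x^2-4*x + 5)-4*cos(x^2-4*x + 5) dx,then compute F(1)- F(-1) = cos(2) - sin(10) - cos(10) + sin(2)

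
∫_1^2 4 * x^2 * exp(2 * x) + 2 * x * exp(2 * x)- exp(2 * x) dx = -exp(2) + 6*exp(4)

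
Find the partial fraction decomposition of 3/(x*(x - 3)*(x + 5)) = 3/(40*(x + 5)) + 1/(8*(x - 3)) - 1/(5*x)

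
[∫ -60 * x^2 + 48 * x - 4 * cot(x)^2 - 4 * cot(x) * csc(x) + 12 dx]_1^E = -20*exp(3) - 20 + 4*cot(E) - 4*csc(1) - 4*cot(1) + 4*csc(E) + 16*E + 24*exp(2)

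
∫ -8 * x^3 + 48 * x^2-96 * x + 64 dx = -2*x^4 + 16*x^3 - 48*x^2 + 64*x + C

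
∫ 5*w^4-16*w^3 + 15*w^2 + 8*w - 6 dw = w^5 - 4*w^4 + 5*w^3 + 4*w^2 - 6*w + C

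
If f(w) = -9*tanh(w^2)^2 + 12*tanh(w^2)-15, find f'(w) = -12*w*(3*sinh(w^2)/cosh(w^2) - 2)/cosh(w^2)^2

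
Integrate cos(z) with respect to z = sin(z) + C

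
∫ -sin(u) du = cos(u) + C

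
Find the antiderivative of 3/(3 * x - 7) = log(7 - 3*x) + C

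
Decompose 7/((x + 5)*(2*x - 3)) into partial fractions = 14/(13*(2*x - 3)) - 7/(13*(x + 5))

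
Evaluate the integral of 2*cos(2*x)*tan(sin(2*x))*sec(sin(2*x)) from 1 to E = -sec(sin(2)) + sec(sin(2*E))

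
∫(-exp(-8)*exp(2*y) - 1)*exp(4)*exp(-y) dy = -2*sinh(y - 4) + C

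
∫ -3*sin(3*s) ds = cos(3*s) + C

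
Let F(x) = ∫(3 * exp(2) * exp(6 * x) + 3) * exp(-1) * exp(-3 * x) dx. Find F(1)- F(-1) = -exp(-2) - exp(-4) + exp(2) + exp(4)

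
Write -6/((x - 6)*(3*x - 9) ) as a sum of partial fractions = 2/(3*(x - 3)) - 2/(3*(x - 6))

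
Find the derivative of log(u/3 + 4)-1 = 1/(u + 12)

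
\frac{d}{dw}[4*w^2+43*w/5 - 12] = 8*w + 43/5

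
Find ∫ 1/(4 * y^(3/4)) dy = y^(1/4) + C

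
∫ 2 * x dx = x^2 + C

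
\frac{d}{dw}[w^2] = 2*w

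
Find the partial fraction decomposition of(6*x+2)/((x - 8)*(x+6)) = 17/(7*(x + 6)) + 25/(7*(x - 8))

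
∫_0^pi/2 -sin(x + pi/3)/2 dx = -sqrt(3)/4 - 1/4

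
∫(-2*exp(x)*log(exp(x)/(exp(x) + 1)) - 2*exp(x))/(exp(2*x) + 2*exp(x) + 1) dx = -2*(x - log(exp(x) + 1))*exp(x)/(exp(x) + 1) + C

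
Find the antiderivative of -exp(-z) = exp(-z) + C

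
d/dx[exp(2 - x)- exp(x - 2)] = (-exp(2*x - 4) - 1)*exp(2 - x)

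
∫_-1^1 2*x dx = 0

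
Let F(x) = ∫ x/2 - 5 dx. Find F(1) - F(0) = -19/4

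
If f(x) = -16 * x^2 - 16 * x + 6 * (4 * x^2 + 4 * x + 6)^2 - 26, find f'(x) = 384*x^3 + 576*x^2 + 736*x + 272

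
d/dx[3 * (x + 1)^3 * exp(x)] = 3*x^3*exp(x) + 18*x^2*exp(x) + 27*x*exp(x) + 12*exp(x)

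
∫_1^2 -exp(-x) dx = -exp(-1) + exp(-2)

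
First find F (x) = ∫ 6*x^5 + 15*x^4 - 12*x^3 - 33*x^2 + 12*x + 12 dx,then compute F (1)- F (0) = 8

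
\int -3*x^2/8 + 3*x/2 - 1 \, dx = -x^3/8 + 3*x^2/4 - x + C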